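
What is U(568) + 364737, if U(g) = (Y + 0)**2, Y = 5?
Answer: 364762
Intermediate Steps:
U(g) = 25 (U(g) = (5 + 0)**2 = 5**2 = 25)
U(568) + 364737 = 25 + 364737 = 364762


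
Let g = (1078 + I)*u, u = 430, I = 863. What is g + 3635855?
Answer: 4470485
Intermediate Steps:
g = 834630 (g = (1078 + 863)*430 = 1941*430 = 834630)
g + 3635855 = 834630 + 3635855 = 4470485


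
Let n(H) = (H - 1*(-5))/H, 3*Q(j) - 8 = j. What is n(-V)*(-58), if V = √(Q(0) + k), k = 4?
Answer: -58 + 29*√15 ≈ 54.317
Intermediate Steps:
Q(j) = 8/3 + j/3
V = 2*√15/3 (V = √((8/3 + (⅓)*0) + 4) = √((8/3 + 0) + 4) = √(8/3 + 4) = √(20/3) = 2*√15/3 ≈ 2.5820)
n(H) = (5 + H)/H (n(H) = (H + 5)/H = (5 + H)/H)
n(-V)*(-58) = ((5 - 2*√15/3)/((-2*√15/3)))*(-58) = ((-√15/10)*(5 - 2*√15/3))*(-58) = -√15*(5 - 2*√15/3)/10*(-58) = 29*√15*(5 - 2*√15/3)/5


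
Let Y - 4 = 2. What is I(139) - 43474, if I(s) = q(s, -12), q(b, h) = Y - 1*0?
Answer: -43468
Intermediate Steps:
Y = 6 (Y = 4 + 2 = 6)
q(b, h) = 6 (q(b, h) = 6 - 1*0 = 6 + 0 = 6)
I(s) = 6
I(139) - 43474 = 6 - 43474 = -43468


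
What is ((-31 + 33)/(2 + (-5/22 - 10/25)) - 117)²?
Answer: 304397809/22801 ≈ 13350.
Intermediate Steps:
((-31 + 33)/(2 + (-5/22 - 10/25)) - 117)² = (2/(2 + (-5*1/22 - 10*1/25)) - 117)² = (2/(2 + (-5/22 - ⅖)) - 117)² = (2/(2 - 69/110) - 117)² = (2/(151/110) - 117)² = (2*(110/151) - 117)² = (220/151 - 117)² = (-17447/151)² = 304397809/22801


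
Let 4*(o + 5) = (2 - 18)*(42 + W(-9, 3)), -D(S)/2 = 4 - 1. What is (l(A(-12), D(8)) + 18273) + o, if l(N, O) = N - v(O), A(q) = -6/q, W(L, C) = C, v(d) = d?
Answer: 36189/2 ≈ 18095.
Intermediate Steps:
D(S) = -6 (D(S) = -2*(4 - 1) = -2*3 = -6)
l(N, O) = N - O
o = -185 (o = -5 + ((2 - 18)*(42 + 3))/4 = -5 + (-16*45)/4 = -5 + (¼)*(-720) = -5 - 180 = -185)
(l(A(-12), D(8)) + 18273) + o = ((-6/(-12) - 1*(-6)) + 18273) - 185 = ((-6*(-1/12) + 6) + 18273) - 185 = ((½ + 6) + 18273) - 185 = (13/2 + 18273) - 185 = 36559/2 - 185 = 36189/2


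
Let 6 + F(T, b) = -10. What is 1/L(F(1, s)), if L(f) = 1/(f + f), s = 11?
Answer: -32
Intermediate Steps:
F(T, b) = -16 (F(T, b) = -6 - 10 = -16)
L(f) = 1/(2*f)
1/L(F(1, s)) = 1/((½)/(-16)) = 1/((½)*(-1/16)) = 1/(-1/32) = -32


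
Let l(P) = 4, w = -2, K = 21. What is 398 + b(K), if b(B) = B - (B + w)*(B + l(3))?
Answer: -56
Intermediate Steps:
b(B) = B - (-2 + B)*(4 + B) (b(B) = B - (B - 2)*(B + 4) = B - (-2 + B)*(4 + B))
398 + b(K) = 398 + (8 - 1*21 - 1*21²) = 398 + (8 - 21 - 1*441) = 398 + (8 - 21 - 441) = 398 - 454 = -56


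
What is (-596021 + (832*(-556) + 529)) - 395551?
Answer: -1453635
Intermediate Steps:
(-596021 + (832*(-556) + 529)) - 395551 = (-596021 + (-462592 + 529)) - 395551 = (-596021 - 462063) - 395551 = -1058084 - 395551 = -1453635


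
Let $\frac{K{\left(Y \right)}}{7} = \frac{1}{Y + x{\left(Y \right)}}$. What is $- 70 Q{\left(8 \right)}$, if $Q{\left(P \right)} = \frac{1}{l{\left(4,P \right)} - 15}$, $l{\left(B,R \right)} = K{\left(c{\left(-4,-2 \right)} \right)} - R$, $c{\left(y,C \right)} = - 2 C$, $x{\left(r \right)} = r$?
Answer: $\frac{560}{177} \approx 3.1638$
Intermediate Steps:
$K{\left(Y \right)} = \frac{7}{2 Y}$ ($K{\left(Y \right)} = \frac{7}{Y + Y} = \frac{7}{2 Y}$)
$l{\left(B,R \right)} = \frac{7}{8} - R$ ($l{\left(B,R \right)} = \frac{7}{2 \left(\left(-2\right) \left(-2\right)\right)} - R = \frac{7}{2 \cdot 4} - R = \frac{7}{2} \cdot \frac{1}{4} - R = \frac{7}{8} - R$)
$Q{\left(P \right)} = \frac{1}{- \frac{113}{8} - P}$ ($Q{\left(P \right)} = \frac{1}{\left(\frac{7}{8} - P\right) - 15} = \frac{1}{- \frac{113}{8} - P}$)
$- 70 Q{\left(8 \right)} = - 70 \left(- \frac{8}{113 + 8 \cdot 8}\right) = - 70 \left(- \frac{8}{113 + 64}\right) = - 70 \left(- \frac{8}{177}\right) = - 70 \left(\left(-8\right) \frac{1}{177}\right) = \left(-70\right) \left(- \frac{8}{177}\right) = \frac{560}{177}$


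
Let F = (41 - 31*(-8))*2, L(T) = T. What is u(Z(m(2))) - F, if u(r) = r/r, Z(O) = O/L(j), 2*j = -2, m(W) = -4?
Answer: -577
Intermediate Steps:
j = -1 (j = (½)*(-2) = -1)
Z(O) = -O (Z(O) = O/(-1) = O*(-1) = -O)
u(r) = 1
F = 578 (F = (41 + 248)*2 = 289*2 = 578)
u(Z(m(2))) - F = 1 - 1*578 = 1 - 578 = -577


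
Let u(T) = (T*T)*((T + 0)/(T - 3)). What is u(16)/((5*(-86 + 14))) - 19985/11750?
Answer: -708289/274950 ≈ -2.5761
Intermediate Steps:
u(T) = T**3/(-3 + T) (u(T) = T**2*(T/(-3 + T)) = T**3/(-3 + T))
u(16)/((5*(-86 + 14))) - 19985/11750 = (16**3/(-3 + 16))/((5*(-86 + 14))) - 19985/11750 = (4096/13)/((5*(-72))) - 19985*1/11750 = (4096*(1/13))/(-360) - 3997/2350 = (4096/13)*(-1/360) - 3997/2350 = -512/585 - 3997/2350 = -708289/274950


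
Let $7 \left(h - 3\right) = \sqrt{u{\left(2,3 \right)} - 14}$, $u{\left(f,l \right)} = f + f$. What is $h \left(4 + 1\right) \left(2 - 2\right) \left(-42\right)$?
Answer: $0$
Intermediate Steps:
$u{\left(f,l \right)} = 2 f$
$h = 3 + \frac{i \sqrt{10}}{7}$ ($h = 3 + \frac{\sqrt{2 \cdot 2 - 14}}{7} = 3 + \frac{\sqrt{4 - 14}}{7} = 3 + \frac{\sqrt{-10}}{7} = 3 + \frac{i \sqrt{10}}{7} \approx 3.0 + 0.45175 i$)
$h \left(4 + 1\right) \left(2 - 2\right) \left(-42\right) = \left(3 + \frac{i \sqrt{10}}{7}\right) \left(4 + 1\right) \left(2 - 2\right) \left(-42\right) = \left(3 + \frac{i \sqrt{10}}{7}\right) 5 \cdot 0 \left(-42\right) = \left(3 + \frac{i \sqrt{10}}{7}\right) 0 \left(-42\right) = 0 \left(-42\right) = 0$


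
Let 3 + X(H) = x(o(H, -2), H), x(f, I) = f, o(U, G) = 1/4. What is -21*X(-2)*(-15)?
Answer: -3465/4 ≈ -866.25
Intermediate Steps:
o(U, G) = ¼
X(H) = -11/4 (X(H) = -3 + ¼ = -11/4)
-21*X(-2)*(-15) = -21*(-11/4)*(-15) = (231/4)*(-15) = -3465/4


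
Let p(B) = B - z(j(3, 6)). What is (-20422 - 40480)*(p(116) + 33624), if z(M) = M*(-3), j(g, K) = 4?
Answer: -2055564304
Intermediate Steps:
z(M) = -3*M
p(B) = 12 + B (p(B) = B - (-3)*4 = B - 1*(-12) = B + 12 = 12 + B)
(-20422 - 40480)*(p(116) + 33624) = (-20422 - 40480)*((12 + 116) + 33624) = -60902*(128 + 33624) = -60902*33752 = -2055564304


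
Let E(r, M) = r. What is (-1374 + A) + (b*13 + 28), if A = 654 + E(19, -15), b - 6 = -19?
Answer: -842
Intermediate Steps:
b = -13 (b = 6 - 19 = -13)
A = 673 (A = 654 + 19 = 673)
(-1374 + A) + (b*13 + 28) = (-1374 + 673) + (-13*13 + 28) = -701 + (-169 + 28) = -701 - 141 = -842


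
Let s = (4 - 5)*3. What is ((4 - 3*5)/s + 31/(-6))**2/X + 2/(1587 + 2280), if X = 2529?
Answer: 6115/4346508 ≈ 0.0014069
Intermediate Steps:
s = -3 (s = -1*3 = -3)
((4 - 3*5)/s + 31/(-6))**2/X + 2/(1587 + 2280) = ((4 - 3*5)/(-3) + 31/(-6))**2/2529 + 2/(1587 + 2280) = ((4 - 15)*(-1/3) + 31*(-1/6))**2*(1/2529) + 2/3867 = (-11*(-1/3) - 31/6)**2*(1/2529) + 2*(1/3867) = (11/3 - 31/6)**2*(1/2529) + 2/3867 = (-3/2)**2*(1/2529) + 2/3867 = (9/4)*(1/2529) + 2/3867 = 1/1124 + 2/3867 = 6115/4346508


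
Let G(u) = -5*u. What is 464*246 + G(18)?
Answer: 114054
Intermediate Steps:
464*246 + G(18) = 464*246 - 5*18 = 114144 - 90 = 114054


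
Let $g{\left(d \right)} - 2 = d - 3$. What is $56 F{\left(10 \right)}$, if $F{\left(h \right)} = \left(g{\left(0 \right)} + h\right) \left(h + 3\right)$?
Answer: $6552$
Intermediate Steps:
$g{\left(d \right)} = -1 + d$ ($g{\left(d \right)} = 2 + \left(d - 3\right) = 2 + \left(-3 + d\right) = -1 + d$)
$F{\left(h \right)} = \left(-1 + h\right) \left(3 + h\right)$ ($F{\left(h \right)} = \left(\left(-1 + 0\right) + h\right) \left(h + 3\right) = \left(-1 + h\right) \left(3 + h\right)$)
$56 F{\left(10 \right)} = 56 \left(-3 + 10^{2} + 2 \cdot 10\right) = 56 \left(-3 + 100 + 20\right) = 56 \cdot 117 = 6552$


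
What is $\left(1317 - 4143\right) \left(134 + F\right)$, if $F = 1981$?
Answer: $-5976990$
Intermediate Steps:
$\left(1317 - 4143\right) \left(134 + F\right) = \left(1317 - 4143\right) \left(134 + 1981\right) = \left(-2826\right) 2115 = -5976990$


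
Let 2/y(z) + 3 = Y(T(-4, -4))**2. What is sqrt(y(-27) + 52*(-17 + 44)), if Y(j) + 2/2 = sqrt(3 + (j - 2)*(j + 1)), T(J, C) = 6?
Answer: sqrt(40718 - 2808*sqrt(31))/sqrt(29 - 2*sqrt(31)) ≈ 37.471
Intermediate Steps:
Y(j) = -1 + sqrt(3 + (1 + j)*(-2 + j)) (Y(j) = -1 + sqrt(3 + (j - 2)*(j + 1)) = -1 + sqrt(3 + (-2 + j)*(1 + j)) = -1 + sqrt(3 + (1 + j)*(-2 + j)))
y(z) = 2/(-3 + (-1 + sqrt(31))**2) (y(z) = 2/(-3 + (-1 + sqrt(1 + 6**2 - 1*6))**2) = 2/(-3 + (-1 + sqrt(1 + 36 - 6))**2) = 2/(-3 + (-1 + sqrt(31))**2))
sqrt(y(-27) + 52*(-17 + 44)) = sqrt((58/717 + 4*sqrt(31)/717) + 52*(-17 + 44)) = sqrt((58/717 + 4*sqrt(31)/717) + 52*27) = sqrt((58/717 + 4*sqrt(31)/717) + 1404) = sqrt(1006726/717 + 4*sqrt(31)/717)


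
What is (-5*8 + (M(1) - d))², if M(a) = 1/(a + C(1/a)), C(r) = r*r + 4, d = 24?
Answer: 146689/36 ≈ 4074.7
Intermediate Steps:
C(r) = 4 + r² (C(r) = r² + 4 = 4 + r²)
M(a) = 1/(4 + a + a⁻²) (M(a) = 1/(a + (4 + (1/a)²)) = 1/(a + (4 + a⁻²)) = 1/(4 + a + a⁻²))
(-5*8 + (M(1) - d))² = (-5*8 + (1²/(1 + 1³ + 4*1²) - 1*24))² = (-40 + (1/(1 + 1 + 4*1) - 24))² = (-40 + (1/(1 + 1 + 4) - 24))² = (-40 + (1/6 - 24))² = (-40 + (1*(⅙) - 24))² = (-40 + (⅙ - 24))² = (-40 - 143/6)² = (-383/6)² = 146689/36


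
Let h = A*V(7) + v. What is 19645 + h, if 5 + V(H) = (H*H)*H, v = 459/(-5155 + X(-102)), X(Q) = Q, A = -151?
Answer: -165033460/5257 ≈ -31393.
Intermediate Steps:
v = -459/5257 (v = 459/(-5155 - 102) = 459/(-5257) = 459*(-1/5257) = -459/5257 ≈ -0.087312)
V(H) = -5 + H**3 (V(H) = -5 + (H*H)*H = -5 + H**2*H = -5 + H**3)
h = -268307225/5257 (h = -151*(-5 + 7**3) - 459/5257 = -151*(-5 + 343) - 459/5257 = -151*338 - 459/5257 = -51038 - 459/5257 = -268307225/5257 ≈ -51038.)
19645 + h = 19645 - 268307225/5257 = -165033460/5257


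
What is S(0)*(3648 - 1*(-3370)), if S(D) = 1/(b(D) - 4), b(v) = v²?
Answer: -3509/2 ≈ -1754.5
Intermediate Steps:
S(D) = 1/(-4 + D²) (S(D) = 1/(D² - 4) = 1/(-4 + D²))
S(0)*(3648 - 1*(-3370)) = (3648 - 1*(-3370))/(-4 + 0²) = (3648 + 3370)/(-4 + 0) = 7018/(-4) = -¼*7018 = -3509/2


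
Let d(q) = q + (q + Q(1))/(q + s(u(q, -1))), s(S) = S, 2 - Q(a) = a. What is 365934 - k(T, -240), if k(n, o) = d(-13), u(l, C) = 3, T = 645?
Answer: 1829729/5 ≈ 3.6595e+5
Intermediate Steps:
Q(a) = 2 - a
d(q) = q + (1 + q)/(3 + q) (d(q) = q + (q + (2 - 1*1))/(q + 3) = q + (q + (2 - 1))/(3 + q) = q + (q + 1)/(3 + q) = q + (1 + q)/(3 + q))
k(n, o) = -59/5 (k(n, o) = (1 + (-13)**2 + 4*(-13))/(3 - 13) = (1 + 169 - 52)/(-10) = -1/10*118 = -59/5)
365934 - k(T, -240) = 365934 - 1*(-59/5) = 365934 + 59/5 = 1829729/5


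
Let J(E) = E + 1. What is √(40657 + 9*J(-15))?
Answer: √40531 ≈ 201.32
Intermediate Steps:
J(E) = 1 + E
√(40657 + 9*J(-15)) = √(40657 + 9*(1 - 15)) = √(40657 + 9*(-14)) = √(40657 - 126) = √40531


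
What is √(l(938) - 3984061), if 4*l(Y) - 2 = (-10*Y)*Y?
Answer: 3*I*√2748298/2 ≈ 2486.7*I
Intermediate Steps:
l(Y) = ½ - 5*Y²/2 (l(Y) = ½ + ((-10*Y)*Y)/4 = ½ + (-10*Y²)/4 = ½ - 5*Y²/2)
√(l(938) - 3984061) = √((½ - 5/2*938²) - 3984061) = √((½ - 5/2*879844) - 3984061) = √((½ - 2199610) - 3984061) = √(-4399219/2 - 3984061) = √(-12367341/2) = 3*I*√2748298/2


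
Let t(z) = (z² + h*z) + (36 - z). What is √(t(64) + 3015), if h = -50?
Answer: √3883 ≈ 62.314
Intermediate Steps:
t(z) = 36 + z² - 51*z (t(z) = (z² - 50*z) + (36 - z) = 36 + z² - 51*z)
√(t(64) + 3015) = √((36 + 64² - 51*64) + 3015) = √((36 + 4096 - 3264) + 3015) = √(868 + 3015) = √3883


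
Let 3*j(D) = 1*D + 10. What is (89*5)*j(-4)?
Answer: 890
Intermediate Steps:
j(D) = 10/3 + D/3 (j(D) = (1*D + 10)/3 = (D + 10)/3 = (10 + D)/3 = 10/3 + D/3)
(89*5)*j(-4) = (89*5)*(10/3 + (⅓)*(-4)) = 445*(10/3 - 4/3) = 445*2 = 890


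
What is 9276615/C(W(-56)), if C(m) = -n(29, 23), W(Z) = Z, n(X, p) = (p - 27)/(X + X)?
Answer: 269021835/2 ≈ 1.3451e+8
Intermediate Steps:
n(X, p) = (-27 + p)/(2*X) (n(X, p) = (-27 + p)/((2*X)) = (-27 + p)*(1/(2*X)) = (-27 + p)/(2*X))
C(m) = 2/29 (C(m) = -(-27 + 23)/(2*29) = -(-4)/(2*29) = -1*(-2/29) = 2/29)
9276615/C(W(-56)) = 9276615/(2/29) = 9276615*(29/2) = 269021835/2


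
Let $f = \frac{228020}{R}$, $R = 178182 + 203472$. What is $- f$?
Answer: $- \frac{8770}{14679} \approx -0.59745$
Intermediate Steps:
$R = 381654$
$f = \frac{8770}{14679}$ ($f = \frac{228020}{381654} = 228020 \cdot \frac{1}{381654} = \frac{8770}{14679} \approx 0.59745$)
$- f = \left(-1\right) \frac{8770}{14679} = - \frac{8770}{14679}$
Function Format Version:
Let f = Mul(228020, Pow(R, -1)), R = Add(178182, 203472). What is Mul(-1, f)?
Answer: Rational(-8770, 14679) ≈ -0.59745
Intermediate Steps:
R = 381654
f = Rational(8770, 14679) (f = Mul(228020, Pow(381654, -1)) = Mul(228020, Rational(1, 381654)) = Rational(8770, 14679) ≈ 0.59745)
Mul(-1, f) = Mul(-1, Rational(8770, 14679)) = Rational(-8770, 14679)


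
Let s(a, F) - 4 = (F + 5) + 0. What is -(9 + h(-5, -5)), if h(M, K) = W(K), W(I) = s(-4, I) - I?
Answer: -18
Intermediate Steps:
s(a, F) = 9 + F (s(a, F) = 4 + ((F + 5) + 0) = 4 + ((5 + F) + 0) = 4 + (5 + F) = 9 + F)
W(I) = 9 (W(I) = (9 + I) - I = 9)
h(M, K) = 9
-(9 + h(-5, -5)) = -(9 + 9) = -1*18 = -18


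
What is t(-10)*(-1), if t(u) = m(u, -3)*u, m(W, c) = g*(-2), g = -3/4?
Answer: 15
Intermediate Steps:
g = -¾ (g = -3*¼ = -¾ ≈ -0.75000)
m(W, c) = 3/2 (m(W, c) = -¾*(-2) = 3/2)
t(u) = 3*u/2
t(-10)*(-1) = ((3/2)*(-10))*(-1) = -15*(-1) = 15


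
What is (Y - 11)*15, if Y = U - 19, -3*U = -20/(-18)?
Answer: -4100/9 ≈ -455.56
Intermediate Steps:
U = -10/27 (U = -(-20)/(3*(-18)) = -(-20)*(-1)/(3*18) = -⅓*10/9 = -10/27 ≈ -0.37037)
Y = -523/27 (Y = -10/27 - 19 = -523/27 ≈ -19.370)
(Y - 11)*15 = (-523/27 - 11)*15 = -820/27*15 = -4100/9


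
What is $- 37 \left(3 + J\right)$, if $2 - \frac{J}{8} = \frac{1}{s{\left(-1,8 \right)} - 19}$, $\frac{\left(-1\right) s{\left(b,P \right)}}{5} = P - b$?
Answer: $- \frac{5661}{8} \approx -707.63$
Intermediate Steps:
$s{\left(b,P \right)} = - 5 P + 5 b$ ($s{\left(b,P \right)} = - 5 \left(P - b\right) = - 5 P + 5 b$)
$J = \frac{129}{8}$ ($J = 16 - \frac{8}{\left(\left(-5\right) 8 + 5 \left(-1\right)\right) - 19} = 16 - \frac{8}{\left(-40 - 5\right) - 19} = 16 - \frac{8}{-45 - 19} = 16 - \frac{8}{-64} = 16 - - \frac{1}{8} = 16 + \frac{1}{8} = \frac{129}{8} \approx 16.125$)
$- 37 \left(3 + J\right) = - 37 \left(3 + \frac{129}{8}\right) = \left(-37\right) \frac{153}{8} = - \frac{5661}{8}$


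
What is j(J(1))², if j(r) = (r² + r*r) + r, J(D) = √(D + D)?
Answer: 18 + 8*√2 ≈ 29.314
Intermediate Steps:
J(D) = √2*√D (J(D) = √(2*D) = √2*√D)
j(r) = r + 2*r² (j(r) = (r² + r²) + r = 2*r² + r = r + 2*r²)
j(J(1))² = ((√2*√1)*(1 + 2*(√2*√1)))² = ((√2*1)*(1 + 2*(√2*1)))² = (√2*(1 + 2*√2))² = 2*(1 + 2*√2)²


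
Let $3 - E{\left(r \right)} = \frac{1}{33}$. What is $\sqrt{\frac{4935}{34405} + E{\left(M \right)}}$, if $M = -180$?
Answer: $\frac{\sqrt{3275917293}}{32439} \approx 1.7644$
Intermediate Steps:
$E{\left(r \right)} = \frac{98}{33}$ ($E{\left(r \right)} = 3 - \frac{1}{33} = \frac{98}{33}$)
$\sqrt{\frac{4935}{34405} + E{\left(M \right)}} = \sqrt{\frac{4935}{34405} + \frac{98}{33}} = \sqrt{4935 \cdot \frac{1}{34405} + \frac{98}{33}} = \sqrt{\frac{141}{983} + \frac{98}{33}} = \sqrt{\frac{100987}{32439}} = \frac{\sqrt{3275917293}}{32439}$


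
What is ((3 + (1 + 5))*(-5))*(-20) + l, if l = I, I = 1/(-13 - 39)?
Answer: 46799/52 ≈ 899.98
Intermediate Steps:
I = -1/52 (I = 1/(-52) = -1/52 ≈ -0.019231)
l = -1/52 ≈ -0.019231
((3 + (1 + 5))*(-5))*(-20) + l = ((3 + (1 + 5))*(-5))*(-20) - 1/52 = ((3 + 6)*(-5))*(-20) - 1/52 = (9*(-5))*(-20) - 1/52 = -45*(-20) - 1/52 = 900 - 1/52 = 46799/52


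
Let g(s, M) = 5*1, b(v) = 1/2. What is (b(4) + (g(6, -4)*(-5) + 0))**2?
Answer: 2401/4 ≈ 600.25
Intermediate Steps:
b(v) = 1/2 (b(v) = 1*(1/2) = 1/2)
g(s, M) = 5
(b(4) + (g(6, -4)*(-5) + 0))**2 = (1/2 + (5*(-5) + 0))**2 = (1/2 + (-25 + 0))**2 = (1/2 - 25)**2 = (-49/2)**2 = 2401/4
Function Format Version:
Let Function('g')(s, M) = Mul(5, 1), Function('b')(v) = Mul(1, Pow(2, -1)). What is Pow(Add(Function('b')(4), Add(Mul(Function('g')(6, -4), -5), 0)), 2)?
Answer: Rational(2401, 4) ≈ 600.25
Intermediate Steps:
Function('b')(v) = Rational(1, 2) (Function('b')(v) = Mul(1, Rational(1, 2)) = Rational(1, 2))
Function('g')(s, M) = 5
Pow(Add(Function('b')(4), Add(Mul(Function('g')(6, -4), -5), 0)), 2) = Pow(Add(Rational(1, 2), Add(Mul(5, -5), 0)), 2) = Pow(Add(Rational(1, 2), Add(-25, 0)), 2) = Pow(Add(Rational(1, 2), -25), 2) = Pow(Rational(-49, 2), 2) = Rational(2401, 4)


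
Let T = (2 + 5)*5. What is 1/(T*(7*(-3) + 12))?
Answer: -1/315 ≈ -0.0031746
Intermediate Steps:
T = 35 (T = 7*5 = 35)
1/(T*(7*(-3) + 12)) = 1/(35*(7*(-3) + 12)) = 1/(35*(-21 + 12)) = 1/(35*(-9)) = 1/(-315) = -1/315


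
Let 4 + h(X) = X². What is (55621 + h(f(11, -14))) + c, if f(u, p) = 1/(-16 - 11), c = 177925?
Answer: 170252119/729 ≈ 2.3354e+5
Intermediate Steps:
f(u, p) = -1/27 (f(u, p) = 1/(-27) = -1/27)
h(X) = -4 + X²
(55621 + h(f(11, -14))) + c = (55621 + (-4 + (-1/27)²)) + 177925 = (55621 + (-4 + 1/729)) + 177925 = (55621 - 2915/729) + 177925 = 40544794/729 + 177925 = 170252119/729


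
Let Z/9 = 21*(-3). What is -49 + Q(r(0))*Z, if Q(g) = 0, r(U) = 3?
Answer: -49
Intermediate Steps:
Z = -567 (Z = 9*(21*(-3)) = 9*(-63) = -567)
-49 + Q(r(0))*Z = -49 + 0*(-567) = -49 + 0 = -49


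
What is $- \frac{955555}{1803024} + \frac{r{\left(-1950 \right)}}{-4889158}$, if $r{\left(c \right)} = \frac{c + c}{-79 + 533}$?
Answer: $- \frac{530254280851915}{1000533055765392} \approx -0.52997$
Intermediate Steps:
$r{\left(c \right)} = \frac{c}{227}$ ($r{\left(c \right)} = \frac{2 c}{454} = 2 c \frac{1}{454} = \frac{c}{227}$)
$- \frac{955555}{1803024} + \frac{r{\left(-1950 \right)}}{-4889158} = - \frac{955555}{1803024} + \frac{\frac{1}{227} \left(-1950\right)}{-4889158} = \left(-955555\right) \frac{1}{1803024} - - \frac{975}{554919433} = - \frac{955555}{1803024} + \frac{975}{554919433} = - \frac{530254280851915}{1000533055765392}$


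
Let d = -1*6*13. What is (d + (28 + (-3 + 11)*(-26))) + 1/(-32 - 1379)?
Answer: -364039/1411 ≈ -258.00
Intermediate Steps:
d = -78 (d = -6*13 = -78)
(d + (28 + (-3 + 11)*(-26))) + 1/(-32 - 1379) = (-78 + (28 + (-3 + 11)*(-26))) + 1/(-32 - 1379) = (-78 + (28 + 8*(-26))) + 1/(-1411) = (-78 + (28 - 208)) - 1/1411 = (-78 - 180) - 1/1411 = -258 - 1/1411 = -364039/1411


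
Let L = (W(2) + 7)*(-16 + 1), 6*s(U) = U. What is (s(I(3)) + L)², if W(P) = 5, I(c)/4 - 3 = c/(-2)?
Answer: 32041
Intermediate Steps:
I(c) = 12 - 2*c (I(c) = 12 + 4*(c/(-2)) = 12 + 4*(c*(-½)) = 12 + 4*(-c/2) = 12 - 2*c)
s(U) = U/6
L = -180 (L = (5 + 7)*(-16 + 1) = 12*(-15) = -180)
(s(I(3)) + L)² = ((12 - 2*3)/6 - 180)² = ((12 - 6)/6 - 180)² = ((⅙)*6 - 180)² = (1 - 180)² = (-179)² = 32041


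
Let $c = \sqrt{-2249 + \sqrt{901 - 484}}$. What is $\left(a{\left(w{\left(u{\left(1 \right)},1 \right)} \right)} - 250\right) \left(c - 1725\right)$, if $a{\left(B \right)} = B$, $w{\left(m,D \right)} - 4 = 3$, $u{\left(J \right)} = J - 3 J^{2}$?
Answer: $419175 - 243 \sqrt{-2249 + \sqrt{417}} \approx 4.1918 \cdot 10^{5} - 11472.0 i$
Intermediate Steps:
$w{\left(m,D \right)} = 7$ ($w{\left(m,D \right)} = 4 + 3 = 7$)
$c = \sqrt{-2249 + \sqrt{417}} \approx 47.208 i$
$\left(a{\left(w{\left(u{\left(1 \right)},1 \right)} \right)} - 250\right) \left(c - 1725\right) = \left(7 - 250\right) \left(\sqrt{-2249 + \sqrt{417}} - 1725\right) = - 243 \left(-1725 + \sqrt{-2249 + \sqrt{417}}\right) = 419175 - 243 \sqrt{-2249 + \sqrt{417}}$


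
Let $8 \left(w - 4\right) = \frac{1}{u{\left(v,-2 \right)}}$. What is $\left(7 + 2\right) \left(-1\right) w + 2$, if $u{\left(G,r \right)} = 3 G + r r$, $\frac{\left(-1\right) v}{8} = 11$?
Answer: $- \frac{70711}{2080} \approx -33.996$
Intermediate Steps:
$v = -88$ ($v = \left(-8\right) 11 = -88$)
$u{\left(G,r \right)} = r^{2} + 3 G$ ($u{\left(G,r \right)} = 3 G + r^{2} = r^{2} + 3 G$)
$w = \frac{8319}{2080}$ ($w = 4 + \frac{1}{8 \left(\left(-2\right)^{2} + 3 \left(-88\right)\right)} = 4 + \frac{1}{8 \left(4 - 264\right)} = 4 + \frac{1}{8 \left(-260\right)} = 4 + \frac{1}{8} \left(- \frac{1}{260}\right) = 4 - \frac{1}{2080} = \frac{8319}{2080} \approx 3.9995$)
$\left(7 + 2\right) \left(-1\right) w + 2 = \left(7 + 2\right) \left(-1\right) \frac{8319}{2080} + 2 = 9 \left(-1\right) \frac{8319}{2080} + 2 = \left(-9\right) \frac{8319}{2080} + 2 = - \frac{74871}{2080} + 2 = - \frac{70711}{2080}$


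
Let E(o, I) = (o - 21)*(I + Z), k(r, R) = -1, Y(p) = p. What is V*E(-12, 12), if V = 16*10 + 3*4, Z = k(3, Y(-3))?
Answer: -62436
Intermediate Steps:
Z = -1
E(o, I) = (-1 + I)*(-21 + o) (E(o, I) = (o - 21)*(I - 1) = (-21 + o)*(-1 + I) = (-1 + I)*(-21 + o))
V = 172 (V = 160 + 12 = 172)
V*E(-12, 12) = 172*(21 - 1*(-12) - 21*12 + 12*(-12)) = 172*(21 + 12 - 252 - 144) = 172*(-363) = -62436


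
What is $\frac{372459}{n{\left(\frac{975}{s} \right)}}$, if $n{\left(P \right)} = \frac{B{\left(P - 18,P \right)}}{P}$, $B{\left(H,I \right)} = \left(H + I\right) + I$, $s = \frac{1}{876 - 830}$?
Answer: $\frac{928043675}{7474} \approx 1.2417 \cdot 10^{5}$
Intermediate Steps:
$s = \frac{1}{46} \approx 0.021739$
$B{\left(H,I \right)} = H + 2 I$
$n{\left(P \right)} = \frac{-18 + 3 P}{P}$ ($n{\left(P \right)} = \frac{\left(P - 18\right) + 2 P}{P} = \frac{\left(-18 + P\right) + 2 P}{P} = \frac{-18 + 3 P}{P}$)
$\frac{372459}{n{\left(\frac{975}{s} \right)}} = \frac{372459}{3 - \frac{18}{975 \frac{1}{\frac{1}{46}}}} = \frac{372459}{3 - \frac{18}{975 \cdot 46}} = \frac{372459}{3 - \frac{18}{44850}} = \frac{372459}{3 - \frac{3}{7475}} = \frac{372459}{\frac{22422}{7475}} = 372459 \cdot \frac{7475}{22422} = \frac{928043675}{7474}$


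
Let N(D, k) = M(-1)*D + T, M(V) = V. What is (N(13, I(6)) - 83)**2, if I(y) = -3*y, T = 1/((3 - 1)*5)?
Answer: 919681/100 ≈ 9196.8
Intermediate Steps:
T = 1/10 (T = 1/(2*5) = 1/10 ≈ 0.10000)
N(D, k) = 1/10 - D (N(D, k) = -D + 1/10 = 1/10 - D)
(N(13, I(6)) - 83)**2 = ((1/10 - 1*13) - 83)**2 = ((1/10 - 13) - 83)**2 = (-129/10 - 83)**2 = (-959/10)**2 = 919681/100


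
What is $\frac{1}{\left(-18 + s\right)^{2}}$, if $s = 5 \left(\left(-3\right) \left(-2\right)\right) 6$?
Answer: $\frac{1}{26244} \approx 3.8104 \cdot 10^{-5}$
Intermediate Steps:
$s = 180$ ($s = 5 \cdot 6 \cdot 6 = 30 \cdot 6 = 180$)
$\frac{1}{\left(-18 + s\right)^{2}} = \frac{1}{\left(-18 + 180\right)^{2}} = \frac{1}{162^{2}} = \frac{1}{26244}$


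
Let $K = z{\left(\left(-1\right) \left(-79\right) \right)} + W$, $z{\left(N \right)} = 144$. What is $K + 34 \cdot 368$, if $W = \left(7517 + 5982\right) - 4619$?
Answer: $21536$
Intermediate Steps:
$W = 8880$ ($W = 13499 - 4619 = 8880$)
$K = 9024$ ($K = 144 + 8880 = 9024$)
$K + 34 \cdot 368 = 9024 + 34 \cdot 368 = 9024 + 12512 = 21536$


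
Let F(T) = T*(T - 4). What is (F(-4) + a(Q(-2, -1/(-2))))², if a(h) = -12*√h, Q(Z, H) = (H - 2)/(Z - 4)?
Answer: 676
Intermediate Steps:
Q(Z, H) = (-2 + H)/(-4 + Z)
F(T) = T*(-4 + T)
(F(-4) + a(Q(-2, -1/(-2))))² = (-4*(-4 - 4) - 12*√6*√(-1/(-4 - 2))/2)² = (-4*(-8) - 12*√6*√(-1/(-6))/2)² = (32 - 12*√(-(-2 + ½)/6))² = (32 - 12*√(-⅙*(-3/2)))² = (32 - 12*√(¼))² = (32 - 12*½)² = (32 - 6)² = 26² = 676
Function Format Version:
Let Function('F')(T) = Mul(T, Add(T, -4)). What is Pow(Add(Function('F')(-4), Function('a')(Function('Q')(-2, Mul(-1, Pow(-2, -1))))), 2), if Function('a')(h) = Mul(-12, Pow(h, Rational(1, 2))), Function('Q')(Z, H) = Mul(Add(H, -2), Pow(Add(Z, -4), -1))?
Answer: 676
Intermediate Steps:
Function('Q')(Z, H) = Mul(Pow(Add(-4, Z), -1), Add(-2, H)) (Function('Q')(Z, H) = Mul(Add(-2, H), Pow(Add(-4, Z), -1)) = Mul(Pow(Add(-4, Z), -1), Add(-2, H)))
Function('F')(T) = Mul(T, Add(-4, T))
Pow(Add(Function('F')(-4), Function('a')(Function('Q')(-2, Mul(-1, Pow(-2, -1))))), 2) = Pow(Add(Mul(-4, Add(-4, -4)), Mul(-12, Pow(Mul(Pow(Add(-4, -2), -1), Add(-2, Mul(-1, Pow(-2, -1)))), Rational(1, 2)))), 2) = Pow(Add(Mul(-4, -8), Mul(-12, Pow(Mul(Pow(-6, -1), Add(-2, Mul(-1, Rational(-1, 2)))), Rational(1, 2)))), 2) = Pow(Add(32, Mul(-12, Pow(Mul(Rational(-1, 6), Add(-2, Rational(1, 2))), Rational(1, 2)))), 2) = Pow(Add(32, Mul(-12, Pow(Mul(Rational(-1, 6), Rational(-3, 2)), Rational(1, 2)))), 2) = Pow(Add(32, Mul(-12, Pow(Rational(1, 4), Rational(1, 2)))), 2) = Pow(Add(32, Mul(-12, Rational(1, 2))), 2) = Pow(Add(32, -6), 2) = Pow(26, 2) = 676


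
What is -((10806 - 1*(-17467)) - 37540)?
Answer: 9267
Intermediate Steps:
-((10806 - 1*(-17467)) - 37540) = -((10806 + 17467) - 37540) = -(28273 - 37540) = -1*(-9267) = 9267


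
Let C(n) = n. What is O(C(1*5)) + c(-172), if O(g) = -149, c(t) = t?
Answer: -321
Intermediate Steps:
O(C(1*5)) + c(-172) = -149 - 172 = -321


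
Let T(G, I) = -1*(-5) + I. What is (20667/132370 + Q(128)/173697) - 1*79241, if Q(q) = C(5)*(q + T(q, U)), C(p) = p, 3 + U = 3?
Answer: -1821926939013541/22992271890 ≈ -79241.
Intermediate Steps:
U = 0 (U = -3 + 3 = 0)
T(G, I) = 5 + I
Q(q) = 25 + 5*q (Q(q) = 5*(q + (5 + 0)) = 5*(q + 5) = 5*(5 + q) = 25 + 5*q)
(20667/132370 + Q(128)/173697) - 1*79241 = (20667/132370 + (25 + 5*128)/173697) - 1*79241 = (20667*(1/132370) + (25 + 640)*(1/173697)) - 79241 = (20667/132370 + 665*(1/173697)) - 79241 = (20667/132370 + 665/173697) - 79241 = 3677821949/22992271890 - 79241 = -1821926939013541/22992271890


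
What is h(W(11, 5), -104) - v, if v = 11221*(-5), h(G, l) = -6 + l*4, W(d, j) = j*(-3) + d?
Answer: 55683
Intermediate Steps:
W(d, j) = d - 3*j (W(d, j) = -3*j + d = d - 3*j)
h(G, l) = -6 + 4*l
v = -56105
h(W(11, 5), -104) - v = (-6 + 4*(-104)) - 1*(-56105) = (-6 - 416) + 56105 = -422 + 56105 = 55683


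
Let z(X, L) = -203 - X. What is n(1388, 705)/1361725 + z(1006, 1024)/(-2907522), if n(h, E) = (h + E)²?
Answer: 4246159889101/1319748465150 ≈ 3.2174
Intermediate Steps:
n(h, E) = (E + h)²
n(1388, 705)/1361725 + z(1006, 1024)/(-2907522) = (705 + 1388)²/1361725 + (-203 - 1*1006)/(-2907522) = 2093²*(1/1361725) + (-203 - 1006)*(-1/2907522) = 4380649*(1/1361725) - 1209*(-1/2907522) = 4380649/1361725 + 403/969174 = 4246159889101/1319748465150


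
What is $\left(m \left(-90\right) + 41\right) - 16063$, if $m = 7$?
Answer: $-16652$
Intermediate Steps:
$\left(m \left(-90\right) + 41\right) - 16063 = \left(7 \left(-90\right) + 41\right) - 16063 = \left(-630 + 41\right) - 16063 = -589 - 16063 = -16652$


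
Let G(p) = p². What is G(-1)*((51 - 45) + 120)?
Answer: 126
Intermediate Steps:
G(-1)*((51 - 45) + 120) = (-1)²*((51 - 45) + 120) = 1*(6 + 120) = 1*126 = 126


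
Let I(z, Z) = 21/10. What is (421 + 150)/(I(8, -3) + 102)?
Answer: 5710/1041 ≈ 5.4851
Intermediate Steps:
I(z, Z) = 21/10 (I(z, Z) = 21*(⅒) = 21/10)
(421 + 150)/(I(8, -3) + 102) = (421 + 150)/(21/10 + 102) = 571/(1041/10) = 571*(10/1041) = 5710/1041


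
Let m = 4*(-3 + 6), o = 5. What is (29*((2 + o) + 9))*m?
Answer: 5568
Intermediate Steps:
m = 12 (m = 4*3 = 12)
(29*((2 + o) + 9))*m = (29*((2 + 5) + 9))*12 = (29*(7 + 9))*12 = (29*16)*12 = 464*12 = 5568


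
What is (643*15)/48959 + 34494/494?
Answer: 846778188/12092873 ≈ 70.023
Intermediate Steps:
(643*15)/48959 + 34494/494 = 9645*(1/48959) + 34494*(1/494) = 9645/48959 + 17247/247 = 846778188/12092873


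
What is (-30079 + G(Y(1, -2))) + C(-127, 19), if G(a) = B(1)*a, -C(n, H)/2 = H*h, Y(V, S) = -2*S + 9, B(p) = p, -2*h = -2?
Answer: -30104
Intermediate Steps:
h = 1 (h = -1/2*(-2) = 1)
Y(V, S) = 9 - 2*S
C(n, H) = -2*H
G(a) = a (G(a) = 1*a = a)
(-30079 + G(Y(1, -2))) + C(-127, 19) = (-30079 + (9 - 2*(-2))) - 2*19 = (-30079 + (9 + 4)) - 38 = (-30079 + 13) - 38 = -30066 - 38 = -30104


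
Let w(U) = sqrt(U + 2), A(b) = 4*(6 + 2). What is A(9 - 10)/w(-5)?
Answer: -32*I*sqrt(3)/3 ≈ -18.475*I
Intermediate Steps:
A(b) = 32 (A(b) = 4*8 = 32)
w(U) = sqrt(2 + U)
A(9 - 10)/w(-5) = 32/(sqrt(2 - 5)) = 32/(sqrt(-3)) = 32/((I*sqrt(3))) = 32*(-I*sqrt(3)/3) = -32*I*sqrt(3)/3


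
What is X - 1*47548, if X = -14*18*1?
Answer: -47800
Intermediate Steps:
X = -252 (X = -252*1 = -252)
X - 1*47548 = -252 - 1*47548 = -252 - 47548 = -47800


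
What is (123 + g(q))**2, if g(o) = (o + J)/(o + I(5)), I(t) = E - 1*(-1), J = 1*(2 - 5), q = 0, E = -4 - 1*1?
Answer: 245025/16 ≈ 15314.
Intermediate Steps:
E = -5 (E = -4 - 1 = -5)
J = -3 (J = 1*(-3) = -3)
I(t) = -4 (I(t) = -5 - 1*(-1) = -5 + 1 = -4)
g(o) = (-3 + o)/(-4 + o) (g(o) = (o - 3)/(o - 4) = (-3 + o)/(-4 + o))
(123 + g(q))**2 = (123 + (-3 + 0)/(-4 + 0))**2 = (123 - 3/(-4))**2 = (123 - 1/4*(-3))**2 = (123 + 3/4)**2 = (495/4)**2 = 245025/16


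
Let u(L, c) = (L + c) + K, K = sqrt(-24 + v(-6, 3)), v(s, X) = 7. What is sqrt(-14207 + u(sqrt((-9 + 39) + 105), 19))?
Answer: sqrt(-14188 + 3*sqrt(15) + I*sqrt(17)) ≈ 0.0173 + 119.06*I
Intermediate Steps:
K = I*sqrt(17) (K = sqrt(-24 + 7) = sqrt(-17) = I*sqrt(17) ≈ 4.1231*I)
u(L, c) = L + c + I*sqrt(17) (u(L, c) = (L + c) + I*sqrt(17) = L + c + I*sqrt(17))
sqrt(-14207 + u(sqrt((-9 + 39) + 105), 19)) = sqrt(-14207 + (sqrt((-9 + 39) + 105) + 19 + I*sqrt(17))) = sqrt(-14207 + (sqrt(30 + 105) + 19 + I*sqrt(17))) = sqrt(-14207 + (sqrt(135) + 19 + I*sqrt(17))) = sqrt(-14207 + (3*sqrt(15) + 19 + I*sqrt(17))) = sqrt(-14207 + (19 + 3*sqrt(15) + I*sqrt(17))) = sqrt(-14188 + 3*sqrt(15) + I*sqrt(17))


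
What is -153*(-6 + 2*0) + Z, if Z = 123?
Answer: 1041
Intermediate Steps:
-153*(-6 + 2*0) + Z = -153*(-6 + 2*0) + 123 = -153*(-6 + 0) + 123 = -153*(-6) + 123 = 918 + 123 = 1041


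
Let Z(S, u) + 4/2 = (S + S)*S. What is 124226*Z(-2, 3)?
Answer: 745356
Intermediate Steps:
Z(S, u) = -2 + 2*S² (Z(S, u) = -2 + (S + S)*S = -2 + (2*S)*S = -2 + 2*S²)
124226*Z(-2, 3) = 124226*(-2 + 2*(-2)²) = 124226*(-2 + 2*4) = 124226*(-2 + 8) = 124226*6 = 745356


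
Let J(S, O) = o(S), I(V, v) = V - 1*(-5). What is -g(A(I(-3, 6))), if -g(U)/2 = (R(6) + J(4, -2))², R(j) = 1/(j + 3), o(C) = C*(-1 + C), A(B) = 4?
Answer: 23762/81 ≈ 293.36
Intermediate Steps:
I(V, v) = 5 + V (I(V, v) = V + 5 = 5 + V)
J(S, O) = S*(-1 + S)
R(j) = 1/(3 + j)
g(U) = -23762/81 (g(U) = -2*(1/(3 + 6) + 4*(-1 + 4))² = -2*(1/9 + 4*3)² = -2*(⅑ + 12)² = -2*(109/9)² = -2*11881/81 = -23762/81)
-g(A(I(-3, 6))) = -1*(-23762/81) = 23762/81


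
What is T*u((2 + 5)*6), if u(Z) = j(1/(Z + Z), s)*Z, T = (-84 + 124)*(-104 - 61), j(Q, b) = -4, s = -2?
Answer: 1108800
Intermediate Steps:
T = -6600 (T = 40*(-165) = -6600)
u(Z) = -4*Z
T*u((2 + 5)*6) = -(-26400)*(2 + 5)*6 = -(-26400)*7*6 = -(-26400)*42 = -6600*(-168) = 1108800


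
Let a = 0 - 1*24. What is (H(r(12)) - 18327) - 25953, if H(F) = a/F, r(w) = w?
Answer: -44282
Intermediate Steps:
a = -24 (a = 0 - 24 = -24)
H(F) = -24/F
(H(r(12)) - 18327) - 25953 = (-24/12 - 18327) - 25953 = (-24*1/12 - 18327) - 25953 = (-2 - 18327) - 25953 = -18329 - 25953 = -44282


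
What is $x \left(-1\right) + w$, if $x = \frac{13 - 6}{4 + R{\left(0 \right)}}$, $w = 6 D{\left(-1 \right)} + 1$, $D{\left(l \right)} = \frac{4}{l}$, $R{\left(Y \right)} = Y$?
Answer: $- \frac{99}{4} \approx -24.75$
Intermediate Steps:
$w = -23$ ($w = 6 \frac{4}{-1} + 1 = 6 \cdot 4 \left(-1\right) + 1 = 6 \left(-4\right) + 1 = -24 + 1 = -23$)
$x = \frac{7}{4}$ ($x = \frac{13 - 6}{4 + 0} = \frac{7}{4} \approx 1.75$)
$x \left(-1\right) + w = \frac{7}{4} \left(-1\right) - 23 = - \frac{7}{4} - 23 = - \frac{99}{4}$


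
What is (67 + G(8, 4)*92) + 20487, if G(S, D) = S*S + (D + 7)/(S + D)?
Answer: 79579/3 ≈ 26526.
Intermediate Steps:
G(S, D) = S² + (7 + D)/(D + S)
(67 + G(8, 4)*92) + 20487 = (67 + ((7 + 4 + 8³ + 4*8²)/(4 + 8))*92) + 20487 = (67 + ((7 + 4 + 512 + 4*64)/12)*92) + 20487 = (67 + ((7 + 4 + 512 + 256)/12)*92) + 20487 = (67 + ((1/12)*779)*92) + 20487 = (67 + (779/12)*92) + 20487 = (67 + 17917/3) + 20487 = 18118/3 + 20487 = 79579/3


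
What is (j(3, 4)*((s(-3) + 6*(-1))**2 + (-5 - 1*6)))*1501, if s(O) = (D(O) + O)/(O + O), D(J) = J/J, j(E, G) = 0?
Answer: 0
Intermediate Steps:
D(J) = 1
s(O) = (1 + O)/(2*O) (s(O) = (1 + O)/(O + O) = (1 + O)/((2*O)) = (1 + O)*(1/(2*O)) = (1 + O)/(2*O))
(j(3, 4)*((s(-3) + 6*(-1))**2 + (-5 - 1*6)))*1501 = (0*(((1/2)*(1 - 3)/(-3) + 6*(-1))**2 + (-5 - 1*6)))*1501 = (0*(((1/2)*(-1/3)*(-2) - 6)**2 + (-5 - 6)))*1501 = (0*((1/3 - 6)**2 - 11))*1501 = (0*((-17/3)**2 - 11))*1501 = (0*(289/9 - 11))*1501 = (0*(190/9))*1501 = 0*1501 = 0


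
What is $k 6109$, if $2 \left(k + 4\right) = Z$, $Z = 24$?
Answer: $48872$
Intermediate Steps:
$k = 8$ ($k = -4 + \frac{1}{2} \cdot 24 = -4 + 12 = 8$)
$k 6109 = 8 \cdot 6109 = 48872$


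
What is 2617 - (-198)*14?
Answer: 5389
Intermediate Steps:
2617 - (-198)*14 = 2617 - 1*(-2772) = 2617 + 2772 = 5389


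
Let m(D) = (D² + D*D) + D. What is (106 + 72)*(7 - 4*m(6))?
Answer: -54290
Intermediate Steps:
m(D) = D + 2*D² (m(D) = (D² + D²) + D = 2*D² + D = D + 2*D²)
(106 + 72)*(7 - 4*m(6)) = (106 + 72)*(7 - 24*(1 + 2*6)) = 178*(7 - 24*(1 + 12)) = 178*(7 - 24*13) = 178*(7 - 4*78) = 178*(7 - 312) = 178*(-305) = -54290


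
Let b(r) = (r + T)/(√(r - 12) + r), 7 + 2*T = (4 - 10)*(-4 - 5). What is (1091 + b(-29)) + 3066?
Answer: 7333267/1764 + 11*I*√41/1764 ≈ 4157.2 + 0.039929*I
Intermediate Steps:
T = 47/2 (T = -7/2 + ((4 - 10)*(-4 - 5))/2 = -7/2 + (-6*(-9))/2 = -7/2 + (½)*54 = -7/2 + 27 = 47/2 ≈ 23.500)
b(r) = (47/2 + r)/(r + √(-12 + r)) (b(r) = (r + 47/2)/(√(r - 12) + r) = (47/2 + r)/(√(-12 + r) + r) = (47/2 + r)/(r + √(-12 + r)))
(1091 + b(-29)) + 3066 = (1091 + (47/2 - 29)/(-29 + √(-12 - 29))) + 3066 = (1091 - 11/2/(-29 + √(-41))) + 3066 = (1091 - 11/2/(-29 + I*√41)) + 3066 = (1091 - 11/(2*(-29 + I*√41))) + 3066 = 4157 - 11/(2*(-29 + I*√41))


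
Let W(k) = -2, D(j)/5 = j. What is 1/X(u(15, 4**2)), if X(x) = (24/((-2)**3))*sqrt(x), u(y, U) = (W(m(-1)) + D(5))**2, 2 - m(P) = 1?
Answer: -1/69 ≈ -0.014493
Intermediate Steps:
m(P) = 1 (m(P) = 2 - 1*1 = 2 - 1 = 1)
D(j) = 5*j
u(y, U) = 529 (u(y, U) = (-2 + 5*5)**2 = (-2 + 25)**2 = 23**2 = 529)
X(x) = -3*sqrt(x) (X(x) = (24/(-8))*sqrt(x) = (24*(-1/8))*sqrt(x) = -3*sqrt(x))
1/X(u(15, 4**2)) = 1/(-3*sqrt(529)) = 1/(-3*23) = 1/(-69) = -1/69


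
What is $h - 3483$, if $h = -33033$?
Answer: $-36516$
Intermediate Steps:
$h - 3483 = -33033 - 3483 = -36516$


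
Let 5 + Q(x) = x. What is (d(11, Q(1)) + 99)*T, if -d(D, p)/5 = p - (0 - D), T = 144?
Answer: 9216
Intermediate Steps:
Q(x) = -5 + x
d(D, p) = -5*D - 5*p (d(D, p) = -5*(p - (0 - D)) = -5*(p - (-1)*D) = -5*(p + D) = -5*(D + p) = -5*D - 5*p)
(d(11, Q(1)) + 99)*T = ((-5*11 - 5*(-5 + 1)) + 99)*144 = ((-55 - 5*(-4)) + 99)*144 = ((-55 + 20) + 99)*144 = (-35 + 99)*144 = 64*144 = 9216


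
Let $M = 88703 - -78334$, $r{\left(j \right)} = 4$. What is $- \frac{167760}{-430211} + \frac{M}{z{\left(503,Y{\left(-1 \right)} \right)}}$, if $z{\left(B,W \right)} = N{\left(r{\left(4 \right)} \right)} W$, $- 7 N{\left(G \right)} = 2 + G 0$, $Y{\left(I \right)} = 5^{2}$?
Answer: $- \frac{503019695649}{21510550} \approx -23385.0$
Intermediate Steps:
$Y{\left(I \right)} = 25$
$M = 167037$ ($M = 88703 + 78334 = 167037$)
$N{\left(G \right)} = - \frac{2}{7}$ ($N{\left(G \right)} = - \frac{2 + G 0}{7} = - \frac{2 + 0}{7} = \left(- \frac{1}{7}\right) 2 = - \frac{2}{7}$)
$z{\left(B,W \right)} = - \frac{2 W}{7}$
$- \frac{167760}{-430211} + \frac{M}{z{\left(503,Y{\left(-1 \right)} \right)}} = - \frac{167760}{-430211} + \frac{167037}{\left(- \frac{2}{7}\right) 25} = \left(-167760\right) \left(- \frac{1}{430211}\right) + \frac{167037}{- \frac{50}{7}} = \frac{167760}{430211} + 167037 \left(- \frac{7}{50}\right) = \frac{167760}{430211} - \frac{1169259}{50} = - \frac{503019695649}{21510550}$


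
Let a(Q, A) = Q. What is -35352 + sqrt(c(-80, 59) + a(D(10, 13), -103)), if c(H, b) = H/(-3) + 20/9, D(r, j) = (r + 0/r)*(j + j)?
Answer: -35352 + 10*sqrt(26)/3 ≈ -35335.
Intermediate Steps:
D(r, j) = 2*j*r (D(r, j) = (r + 0)*(2*j) = r*(2*j) = 2*j*r)
c(H, b) = 20/9 - H/3 (c(H, b) = H*(-1/3) + 20*(1/9) = -H/3 + 20/9 = 20/9 - H/3)
-35352 + sqrt(c(-80, 59) + a(D(10, 13), -103)) = -35352 + sqrt((20/9 - 1/3*(-80)) + 2*13*10) = -35352 + sqrt((20/9 + 80/3) + 260) = -35352 + sqrt(260/9 + 260) = -35352 + sqrt(2600/9) = -35352 + 10*sqrt(26)/3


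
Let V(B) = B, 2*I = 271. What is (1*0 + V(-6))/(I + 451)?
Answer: -4/391 ≈ -0.010230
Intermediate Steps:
I = 271/2 (I = (½)*271 = 271/2 ≈ 135.50)
(1*0 + V(-6))/(I + 451) = (1*0 - 6)/(271/2 + 451) = (0 - 6)/(1173/2) = -6*2/1173 = -4/391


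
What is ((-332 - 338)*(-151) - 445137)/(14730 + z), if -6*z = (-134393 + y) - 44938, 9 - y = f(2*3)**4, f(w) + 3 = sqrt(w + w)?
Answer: -61587291350/8014640953 - 115572912*sqrt(3)/8014640953 ≈ -7.7093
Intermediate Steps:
f(w) = -3 + sqrt(2)*sqrt(w) (f(w) = -3 + sqrt(w + w) = -3 + sqrt(2*w) = -3 + sqrt(2)*sqrt(w))
y = 9 - (-3 + 2*sqrt(3))**4 (y = 9 - (-3 + sqrt(2)*sqrt(2*3))**4 = 9 - (-3 + sqrt(2)*sqrt(6))**4 = 9 - (-3 + 2*sqrt(3))**4 ≈ 8.9536)
z = 60065/2 - 84*sqrt(3) (z = -((-134393 + (-864 + 504*sqrt(3))) - 44938)/6 = -((-135257 + 504*sqrt(3)) - 44938)/6 = -(-180195 + 504*sqrt(3))/6 = 60065/2 - 84*sqrt(3) ≈ 29887.)
((-332 - 338)*(-151) - 445137)/(14730 + z) = ((-332 - 338)*(-151) - 445137)/(14730 + (60065/2 - 84*sqrt(3))) = (-670*(-151) - 445137)/(89525/2 - 84*sqrt(3)) = (101170 - 445137)/(89525/2 - 84*sqrt(3)) = -343967/(89525/2 - 84*sqrt(3))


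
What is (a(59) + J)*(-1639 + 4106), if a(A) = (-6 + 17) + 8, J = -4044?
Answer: -9929675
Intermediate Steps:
a(A) = 19 (a(A) = 11 + 8 = 19)
(a(59) + J)*(-1639 + 4106) = (19 - 4044)*(-1639 + 4106) = -4025*2467 = -9929675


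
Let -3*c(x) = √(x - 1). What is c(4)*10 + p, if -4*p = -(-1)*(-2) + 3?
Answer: -¼ - 10*√3/3 ≈ -6.0235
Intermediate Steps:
c(x) = -√(-1 + x)/3 (c(x) = -√(x - 1)/3 = -√(-1 + x)/3)
p = -¼ (p = -(-(-1)*(-2) + 3)/4 = -(-1*2 + 3)/4 = -(-2 + 3)/4 = -¼*1 = -¼ ≈ -0.25000)
c(4)*10 + p = -√(-1 + 4)/3*10 - ¼ = -√3/3*10 - ¼ = -10*√3/3 - ¼ = -¼ - 10*√3/3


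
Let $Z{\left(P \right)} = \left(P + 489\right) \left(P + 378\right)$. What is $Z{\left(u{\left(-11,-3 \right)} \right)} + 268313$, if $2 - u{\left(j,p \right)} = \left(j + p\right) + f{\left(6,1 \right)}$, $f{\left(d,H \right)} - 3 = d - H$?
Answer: $460155$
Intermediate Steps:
$f{\left(d,H \right)} = 3 + d - H$ ($f{\left(d,H \right)} = 3 - \left(H - d\right) = 3 + d - H$)
$u{\left(j,p \right)} = -6 - j - p$ ($u{\left(j,p \right)} = 2 - \left(\left(j + p\right) + \left(3 + 6 - 1\right)\right) = 2 - \left(\left(j + p\right) + 8\right) = 2 - \left(8 + j + p\right) = -6 - j - p$)
$Z{\left(P \right)} = \left(378 + P\right) \left(489 + P\right)$ ($Z{\left(P \right)} = \left(489 + P\right) \left(378 + P\right) = \left(378 + P\right) \left(489 + P\right)$)
$Z{\left(u{\left(-11,-3 \right)} \right)} + 268313 = \left(184842 + \left(-6 - -11 - -3\right)^{2} + 867 \left(-6 - -11 - -3\right)\right) + 268313 = \left(184842 + \left(-6 + 11 + 3\right)^{2} + 867 \left(-6 + 11 + 3\right)\right) + 268313 = \left(184842 + 8^{2} + 867 \cdot 8\right) + 268313 = \left(184842 + 64 + 6936\right) + 268313 = 191842 + 268313 = 460155$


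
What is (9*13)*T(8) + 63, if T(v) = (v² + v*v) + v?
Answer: 15975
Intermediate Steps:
T(v) = v + 2*v² (T(v) = (v² + v²) + v = 2*v² + v = v + 2*v²)
(9*13)*T(8) + 63 = (9*13)*(8*(1 + 2*8)) + 63 = 117*(8*(1 + 16)) + 63 = 117*(8*17) + 63 = 117*136 + 63 = 15912 + 63 = 15975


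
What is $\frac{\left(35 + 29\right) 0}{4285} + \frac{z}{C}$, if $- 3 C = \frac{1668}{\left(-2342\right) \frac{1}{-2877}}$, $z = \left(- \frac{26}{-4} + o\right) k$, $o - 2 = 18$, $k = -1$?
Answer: $\frac{62063}{1599612} \approx 0.038799$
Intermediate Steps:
$o = 20$ ($o = 2 + 18 = 20$)
$z = - \frac{53}{2}$ ($z = \left(- \frac{26}{-4} + 20\right) \left(-1\right) = \left(\left(-26\right) \left(- \frac{1}{4}\right) + 20\right) \left(-1\right) = \left(\frac{13}{2} + 20\right) \left(-1\right) = \frac{53}{2} \left(-1\right) = - \frac{53}{2} \approx -26.5$)
$C = - \frac{799806}{1171}$ ($C = - \frac{1668 \frac{1}{\left(-2342\right) \frac{1}{-2877}}}{3} = - \frac{1668 \frac{1}{\left(-2342\right) \left(- \frac{1}{2877}\right)}}{3} = - \frac{1668 \frac{1}{\frac{2342}{2877}}}{3} = - \frac{1668 \cdot \frac{2877}{2342}}{3} = \left(- \frac{1}{3}\right) \frac{2399418}{1171} = - \frac{799806}{1171} \approx -683.01$)
$\frac{\left(35 + 29\right) 0}{4285} + \frac{z}{C} = \frac{\left(35 + 29\right) 0}{4285} - \frac{53}{2 \left(- \frac{799806}{1171}\right)} = 64 \cdot 0 \cdot \frac{1}{4285} - - \frac{62063}{1599612} = 0 \cdot \frac{1}{4285} + \frac{62063}{1599612} = 0 + \frac{62063}{1599612} = \frac{62063}{1599612}$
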